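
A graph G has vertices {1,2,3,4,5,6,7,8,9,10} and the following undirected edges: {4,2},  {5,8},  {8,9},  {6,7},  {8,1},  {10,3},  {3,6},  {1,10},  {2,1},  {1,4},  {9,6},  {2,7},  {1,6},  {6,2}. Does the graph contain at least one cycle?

Yes

|V| = 10, |E| = 14, number of components = 1.
One cycle is 1-6-3-10-1.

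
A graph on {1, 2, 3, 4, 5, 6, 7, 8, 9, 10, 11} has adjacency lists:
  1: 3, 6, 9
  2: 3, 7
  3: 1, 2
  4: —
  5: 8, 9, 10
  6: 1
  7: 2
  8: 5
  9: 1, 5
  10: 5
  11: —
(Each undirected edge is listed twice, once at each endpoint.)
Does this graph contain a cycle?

|V| = 11, |E| = 8, number of components = 3.
A forest on 11 vertices with 3 components has exactly 8 edges, which matches — so no cycle.

No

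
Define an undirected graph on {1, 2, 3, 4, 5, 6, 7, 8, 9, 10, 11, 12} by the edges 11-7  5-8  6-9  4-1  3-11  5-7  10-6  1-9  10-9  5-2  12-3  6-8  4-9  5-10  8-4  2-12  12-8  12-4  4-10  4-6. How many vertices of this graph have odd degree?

Degrees: 1:2, 2:2, 3:2, 4:6, 5:4, 6:4, 7:2, 8:4, 9:4, 10:4, 11:2, 12:4
Odd-degree vertices: none.

0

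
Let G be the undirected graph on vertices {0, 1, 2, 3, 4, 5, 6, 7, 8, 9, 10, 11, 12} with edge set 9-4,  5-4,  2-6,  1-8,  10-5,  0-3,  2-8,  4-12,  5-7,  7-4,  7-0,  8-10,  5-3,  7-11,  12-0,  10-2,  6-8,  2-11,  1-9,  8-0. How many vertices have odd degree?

Degrees: 0:4, 1:2, 2:4, 3:2, 4:4, 5:4, 6:2, 7:4, 8:5, 9:2, 10:3, 11:2, 12:2
Odd-degree vertices: 8, 10.

2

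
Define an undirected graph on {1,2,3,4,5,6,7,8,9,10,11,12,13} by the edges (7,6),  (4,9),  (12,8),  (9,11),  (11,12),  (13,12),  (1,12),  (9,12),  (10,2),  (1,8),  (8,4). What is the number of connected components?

5

Component: {3}
Component: {5}
Component: {2, 10}
Component: {6, 7}
Component: {1, 4, 8, 9, 11, 12, 13}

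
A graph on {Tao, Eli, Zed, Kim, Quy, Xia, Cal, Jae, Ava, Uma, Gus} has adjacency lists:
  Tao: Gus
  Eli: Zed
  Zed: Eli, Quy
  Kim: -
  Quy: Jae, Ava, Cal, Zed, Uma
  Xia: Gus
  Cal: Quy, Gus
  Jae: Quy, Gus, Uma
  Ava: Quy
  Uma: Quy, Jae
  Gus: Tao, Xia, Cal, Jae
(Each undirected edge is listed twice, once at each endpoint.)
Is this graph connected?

No

Component: {Kim}
Component: {Tao, Eli, Zed, Quy, Xia, Cal, Jae, Ava, Uma, Gus}
No edge joins these 2 groups, so the graph is disconnected.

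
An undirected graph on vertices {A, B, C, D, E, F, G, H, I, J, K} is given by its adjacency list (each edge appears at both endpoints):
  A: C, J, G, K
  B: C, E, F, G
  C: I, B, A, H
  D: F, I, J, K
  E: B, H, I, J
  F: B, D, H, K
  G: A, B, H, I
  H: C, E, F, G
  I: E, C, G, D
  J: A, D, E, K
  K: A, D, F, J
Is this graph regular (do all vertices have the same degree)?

Yes

Degrees: A:4, B:4, C:4, D:4, E:4, F:4, G:4, H:4, I:4, J:4, K:4
All degrees equal 4; the graph is regular.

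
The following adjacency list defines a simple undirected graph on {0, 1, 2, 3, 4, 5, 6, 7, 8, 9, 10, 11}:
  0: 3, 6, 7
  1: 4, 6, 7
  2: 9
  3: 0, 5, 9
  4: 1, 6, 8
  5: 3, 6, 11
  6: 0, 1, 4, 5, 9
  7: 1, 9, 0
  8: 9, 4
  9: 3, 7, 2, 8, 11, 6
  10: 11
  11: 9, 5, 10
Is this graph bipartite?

No

The cycle 6-1-4-6 has length 3, which is odd, so the graph is not bipartite.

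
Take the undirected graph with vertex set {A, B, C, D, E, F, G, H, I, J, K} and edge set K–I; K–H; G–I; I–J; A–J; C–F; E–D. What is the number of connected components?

Component: {B}
Component: {C, F}
Component: {D, E}
Component: {A, G, H, I, J, K}

4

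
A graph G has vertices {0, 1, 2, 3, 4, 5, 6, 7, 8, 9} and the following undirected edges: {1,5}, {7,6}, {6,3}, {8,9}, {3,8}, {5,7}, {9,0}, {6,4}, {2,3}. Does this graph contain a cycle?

No

|V| = 10, |E| = 9, number of components = 1.
A forest on 10 vertices with 1 component has exactly 9 edges, which matches — so no cycle.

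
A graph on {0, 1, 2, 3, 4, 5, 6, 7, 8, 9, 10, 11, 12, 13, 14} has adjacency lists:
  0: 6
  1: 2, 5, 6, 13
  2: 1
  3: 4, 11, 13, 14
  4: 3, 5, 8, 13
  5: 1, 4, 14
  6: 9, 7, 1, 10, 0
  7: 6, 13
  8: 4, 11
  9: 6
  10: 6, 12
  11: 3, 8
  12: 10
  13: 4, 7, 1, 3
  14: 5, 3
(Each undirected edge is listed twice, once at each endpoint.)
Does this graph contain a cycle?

|V| = 15, |E| = 19, number of components = 1.
Since 19 > 15 - 1, a cycle must exist; for instance 13-4-8-11-3-13.

Yes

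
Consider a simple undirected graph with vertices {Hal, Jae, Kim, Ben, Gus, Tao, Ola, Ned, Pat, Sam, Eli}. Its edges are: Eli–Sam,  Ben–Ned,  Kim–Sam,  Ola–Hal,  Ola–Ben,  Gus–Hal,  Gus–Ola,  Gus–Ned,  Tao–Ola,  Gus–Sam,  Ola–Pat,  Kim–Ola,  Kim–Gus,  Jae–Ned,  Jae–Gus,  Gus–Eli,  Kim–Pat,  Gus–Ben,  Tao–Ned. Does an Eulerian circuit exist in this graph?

No

Degrees: Hal:2, Jae:2, Kim:4, Ben:3, Gus:8, Tao:2, Ola:6, Ned:4, Pat:2, Sam:3, Eli:2
Ben, Sam have odd degree; an Eulerian circuit needs every degree to be even, so none exists.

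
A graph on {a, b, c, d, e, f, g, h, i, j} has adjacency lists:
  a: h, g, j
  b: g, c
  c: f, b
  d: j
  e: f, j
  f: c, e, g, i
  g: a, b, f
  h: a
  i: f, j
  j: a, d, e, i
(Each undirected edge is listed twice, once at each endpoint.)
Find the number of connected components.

Component: {a, b, c, d, e, f, g, h, i, j}

1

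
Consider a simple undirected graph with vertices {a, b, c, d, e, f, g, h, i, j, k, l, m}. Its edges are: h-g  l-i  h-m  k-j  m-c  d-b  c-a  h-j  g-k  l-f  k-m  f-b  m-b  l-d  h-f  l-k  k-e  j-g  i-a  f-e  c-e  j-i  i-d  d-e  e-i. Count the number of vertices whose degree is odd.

Degrees: a:2, b:3, c:3, d:4, e:5, f:4, g:3, h:4, i:5, j:4, k:5, l:4, m:4
Odd-degree vertices: b, c, e, g, i, k.

6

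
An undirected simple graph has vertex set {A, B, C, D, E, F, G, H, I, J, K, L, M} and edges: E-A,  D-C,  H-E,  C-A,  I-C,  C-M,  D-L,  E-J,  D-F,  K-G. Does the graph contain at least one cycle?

No

|V| = 13, |E| = 10, number of components = 3.
A forest on 13 vertices with 3 components has exactly 10 edges, which matches — so no cycle.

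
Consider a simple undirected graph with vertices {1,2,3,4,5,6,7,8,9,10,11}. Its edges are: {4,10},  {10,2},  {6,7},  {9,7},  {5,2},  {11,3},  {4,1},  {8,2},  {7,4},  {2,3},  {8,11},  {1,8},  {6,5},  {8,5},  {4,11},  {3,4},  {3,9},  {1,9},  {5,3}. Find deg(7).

Neighbors of 7: 4, 6, 9.

3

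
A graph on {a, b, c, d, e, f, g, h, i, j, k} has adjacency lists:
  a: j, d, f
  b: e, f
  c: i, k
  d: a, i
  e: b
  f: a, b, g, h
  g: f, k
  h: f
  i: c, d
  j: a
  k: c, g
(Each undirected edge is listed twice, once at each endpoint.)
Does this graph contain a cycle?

|V| = 11, |E| = 11, number of components = 1.
Since 11 > 11 - 1, a cycle must exist; for instance a-f-g-k-c-i-d-a.

Yes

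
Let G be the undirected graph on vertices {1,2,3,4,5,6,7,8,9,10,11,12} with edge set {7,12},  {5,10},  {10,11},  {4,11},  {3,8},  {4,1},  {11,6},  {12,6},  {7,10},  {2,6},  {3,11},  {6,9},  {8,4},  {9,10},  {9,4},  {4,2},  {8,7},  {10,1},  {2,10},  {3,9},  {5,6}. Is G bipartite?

7-10-2-6-12-7 is an odd cycle (length 5), and a bipartite graph can contain only even cycles.

No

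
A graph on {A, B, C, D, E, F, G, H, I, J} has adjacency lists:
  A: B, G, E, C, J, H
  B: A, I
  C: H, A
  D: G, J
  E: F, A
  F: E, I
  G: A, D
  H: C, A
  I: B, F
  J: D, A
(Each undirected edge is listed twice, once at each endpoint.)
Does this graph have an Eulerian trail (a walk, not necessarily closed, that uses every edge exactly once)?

Degrees: A:6, B:2, C:2, D:2, E:2, F:2, G:2, H:2, I:2, J:2
Odd-degree vertices: none (0 total).
The non-isolated vertices are connected and exactly 0 have odd degree, so an Eulerian trail exists.

Yes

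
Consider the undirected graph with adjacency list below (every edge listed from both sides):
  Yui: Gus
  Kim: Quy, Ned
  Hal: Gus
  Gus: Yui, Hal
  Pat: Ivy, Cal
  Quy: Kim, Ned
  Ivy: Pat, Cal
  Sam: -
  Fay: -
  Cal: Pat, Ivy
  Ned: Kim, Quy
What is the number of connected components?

Component: {Sam}
Component: {Fay}
Component: {Yui, Hal, Gus}
Component: {Kim, Quy, Ned}
Component: {Pat, Ivy, Cal}

5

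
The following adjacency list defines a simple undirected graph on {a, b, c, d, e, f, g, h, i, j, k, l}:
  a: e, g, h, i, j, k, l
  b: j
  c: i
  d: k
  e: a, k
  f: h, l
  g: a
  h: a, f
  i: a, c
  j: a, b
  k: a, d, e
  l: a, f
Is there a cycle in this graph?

The graph has 12 vertices, 13 edges, and 1 connected component.
Since 13 > 12 - 1, a cycle must exist; for instance a-k-e-a.

Yes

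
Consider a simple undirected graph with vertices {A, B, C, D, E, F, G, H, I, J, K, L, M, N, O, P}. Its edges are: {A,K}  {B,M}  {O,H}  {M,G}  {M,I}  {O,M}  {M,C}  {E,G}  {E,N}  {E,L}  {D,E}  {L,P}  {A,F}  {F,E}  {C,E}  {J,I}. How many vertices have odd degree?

Degrees: A:2, B:1, C:2, D:1, E:6, F:2, G:2, H:1, I:2, J:1, K:1, L:2, M:5, N:1, O:2, P:1
Odd-degree vertices: B, D, H, J, K, M, N, P.

8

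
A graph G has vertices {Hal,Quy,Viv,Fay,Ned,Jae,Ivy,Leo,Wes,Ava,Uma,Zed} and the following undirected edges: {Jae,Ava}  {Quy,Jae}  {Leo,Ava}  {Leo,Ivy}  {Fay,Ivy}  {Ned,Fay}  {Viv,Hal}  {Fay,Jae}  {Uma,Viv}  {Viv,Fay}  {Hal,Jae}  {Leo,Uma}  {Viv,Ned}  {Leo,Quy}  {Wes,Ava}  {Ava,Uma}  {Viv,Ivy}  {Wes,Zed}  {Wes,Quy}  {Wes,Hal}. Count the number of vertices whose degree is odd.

6

Degrees: Hal:3, Quy:3, Viv:5, Fay:4, Ned:2, Jae:4, Ivy:3, Leo:4, Wes:4, Ava:4, Uma:3, Zed:1
Odd-degree vertices: Hal, Quy, Viv, Ivy, Uma, Zed.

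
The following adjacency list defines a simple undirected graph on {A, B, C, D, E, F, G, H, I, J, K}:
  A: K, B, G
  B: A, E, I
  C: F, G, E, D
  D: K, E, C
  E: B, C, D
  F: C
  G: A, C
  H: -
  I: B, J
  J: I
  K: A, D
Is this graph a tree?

The graph has 11 vertices and 12 edges.
It is not connected, so it is not a tree.

No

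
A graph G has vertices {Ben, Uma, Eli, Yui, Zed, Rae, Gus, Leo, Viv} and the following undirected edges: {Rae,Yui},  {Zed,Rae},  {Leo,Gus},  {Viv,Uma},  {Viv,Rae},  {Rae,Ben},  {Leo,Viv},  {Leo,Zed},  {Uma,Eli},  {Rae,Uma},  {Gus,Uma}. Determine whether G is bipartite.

No

Rae-Uma-Viv-Rae is an odd cycle (length 3), and a bipartite graph can contain only even cycles.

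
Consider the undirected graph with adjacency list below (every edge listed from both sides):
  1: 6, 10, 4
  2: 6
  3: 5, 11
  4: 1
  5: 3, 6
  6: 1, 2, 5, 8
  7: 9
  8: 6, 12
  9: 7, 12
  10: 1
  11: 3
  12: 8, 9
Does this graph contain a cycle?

|V| = 12, |E| = 11, number of components = 1.
A forest on 12 vertices with 1 component has exactly 11 edges, which matches — so no cycle.

No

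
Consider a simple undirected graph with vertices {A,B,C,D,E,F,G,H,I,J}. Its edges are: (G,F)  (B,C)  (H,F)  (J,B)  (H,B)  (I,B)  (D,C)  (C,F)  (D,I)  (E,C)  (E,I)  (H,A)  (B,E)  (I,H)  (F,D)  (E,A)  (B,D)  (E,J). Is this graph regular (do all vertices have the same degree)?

No

Degrees: A:2, B:6, C:4, D:4, E:5, F:4, G:1, H:4, I:4, J:2
Degrees are not all equal (e.g. deg(G)=1 but deg(B)=6); not regular.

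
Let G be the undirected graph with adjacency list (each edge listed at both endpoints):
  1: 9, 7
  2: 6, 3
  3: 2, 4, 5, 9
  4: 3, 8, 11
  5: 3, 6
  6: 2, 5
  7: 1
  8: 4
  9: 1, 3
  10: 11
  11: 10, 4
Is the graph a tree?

No

|V| = 11, |E| = 11.
A tree on 11 vertices has exactly 10 edges; this graph has 11, so it contains a cycle and is not a tree.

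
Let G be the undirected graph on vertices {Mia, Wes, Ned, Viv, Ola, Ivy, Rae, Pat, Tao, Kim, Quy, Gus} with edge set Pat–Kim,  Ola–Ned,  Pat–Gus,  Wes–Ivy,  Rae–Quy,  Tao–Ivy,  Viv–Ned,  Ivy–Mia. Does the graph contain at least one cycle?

The graph has 12 vertices, 8 edges, and 4 connected components.
A forest on 12 vertices with 4 components has exactly 8 edges, which matches — so no cycle.

No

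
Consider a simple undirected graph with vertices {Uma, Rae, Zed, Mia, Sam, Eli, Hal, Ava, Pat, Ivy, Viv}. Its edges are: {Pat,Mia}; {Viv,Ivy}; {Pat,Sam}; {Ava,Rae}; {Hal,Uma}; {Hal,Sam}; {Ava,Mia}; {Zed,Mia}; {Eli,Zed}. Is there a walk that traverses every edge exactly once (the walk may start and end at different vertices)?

Degrees: Uma:1, Rae:1, Zed:2, Mia:3, Sam:2, Eli:1, Hal:2, Ava:2, Pat:2, Ivy:1, Viv:1
Odd-degree vertices: Uma, Rae, Mia, Eli, Ivy, Viv (6 total).
With 6 odd-degree vertices (more than two), no single trail can use every edge.

No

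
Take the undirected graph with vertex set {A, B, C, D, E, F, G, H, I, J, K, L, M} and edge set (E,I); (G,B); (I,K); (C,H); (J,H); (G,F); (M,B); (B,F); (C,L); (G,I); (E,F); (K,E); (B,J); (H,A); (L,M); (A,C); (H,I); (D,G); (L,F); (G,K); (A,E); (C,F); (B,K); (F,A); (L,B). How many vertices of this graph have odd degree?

2

Degrees: A:4, B:6, C:4, D:1, E:4, F:6, G:5, H:4, I:4, J:2, K:4, L:4, M:2
Odd-degree vertices: D, G.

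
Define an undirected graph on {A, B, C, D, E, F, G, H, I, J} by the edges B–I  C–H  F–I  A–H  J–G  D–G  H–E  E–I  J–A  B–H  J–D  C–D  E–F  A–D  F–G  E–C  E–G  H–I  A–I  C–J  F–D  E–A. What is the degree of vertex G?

Neighbors of G: D, E, F, J.

4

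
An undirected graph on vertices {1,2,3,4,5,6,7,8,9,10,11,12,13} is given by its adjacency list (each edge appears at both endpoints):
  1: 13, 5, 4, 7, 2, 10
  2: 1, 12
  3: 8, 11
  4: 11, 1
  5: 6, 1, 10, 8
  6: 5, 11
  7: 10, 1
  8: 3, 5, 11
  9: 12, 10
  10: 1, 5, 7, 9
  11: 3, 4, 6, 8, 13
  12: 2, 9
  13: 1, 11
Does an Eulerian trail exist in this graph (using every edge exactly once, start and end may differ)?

Degrees: 1:6, 2:2, 3:2, 4:2, 5:4, 6:2, 7:2, 8:3, 9:2, 10:4, 11:5, 12:2, 13:2
Odd-degree vertices: 8, 11 (2 total).
With 2 odd-degree vertices and all edges in one connected piece, an Eulerian trail exists (from 8 to 11).

Yes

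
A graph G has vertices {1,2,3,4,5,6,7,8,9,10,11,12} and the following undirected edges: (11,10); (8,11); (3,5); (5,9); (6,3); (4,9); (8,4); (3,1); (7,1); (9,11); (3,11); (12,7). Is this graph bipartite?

Color {2, 3, 7, 8, 9, 10} black and {1, 4, 5, 6, 11, 12} white. No edge joins two same-colored vertices, so the graph is bipartite.

Yes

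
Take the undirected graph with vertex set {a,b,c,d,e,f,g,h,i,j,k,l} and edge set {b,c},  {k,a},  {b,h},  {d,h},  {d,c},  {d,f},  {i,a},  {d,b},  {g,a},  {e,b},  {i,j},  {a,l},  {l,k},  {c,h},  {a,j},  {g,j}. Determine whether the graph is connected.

No

Component: {a, g, i, j, k, l}
Component: {b, c, d, e, f, h}
There are 2 separate components, so the graph is not connected.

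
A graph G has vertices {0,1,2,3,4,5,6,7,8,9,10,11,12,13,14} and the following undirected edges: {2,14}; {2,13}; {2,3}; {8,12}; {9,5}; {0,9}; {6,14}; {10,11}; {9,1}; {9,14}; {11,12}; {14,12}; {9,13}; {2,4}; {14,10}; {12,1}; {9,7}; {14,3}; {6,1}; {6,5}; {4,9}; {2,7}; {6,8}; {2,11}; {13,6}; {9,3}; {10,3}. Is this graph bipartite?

The cycle 2-3-14-2 has length 3, which is odd, so the graph is not bipartite.

No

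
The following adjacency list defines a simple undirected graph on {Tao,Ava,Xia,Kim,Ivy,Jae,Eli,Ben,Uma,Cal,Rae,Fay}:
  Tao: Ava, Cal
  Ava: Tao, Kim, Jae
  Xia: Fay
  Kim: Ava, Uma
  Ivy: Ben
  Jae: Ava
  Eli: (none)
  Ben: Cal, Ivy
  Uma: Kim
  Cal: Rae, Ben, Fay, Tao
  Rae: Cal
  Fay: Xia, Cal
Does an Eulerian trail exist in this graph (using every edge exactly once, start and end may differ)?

No

Degrees: Tao:2, Ava:3, Xia:1, Kim:2, Ivy:1, Jae:1, Eli:0, Ben:2, Uma:1, Cal:4, Rae:1, Fay:2
Odd-degree vertices: Ava, Xia, Ivy, Jae, Uma, Rae (6 total).
An Eulerian trail requires 0 or 2 odd-degree vertices; here there are 6.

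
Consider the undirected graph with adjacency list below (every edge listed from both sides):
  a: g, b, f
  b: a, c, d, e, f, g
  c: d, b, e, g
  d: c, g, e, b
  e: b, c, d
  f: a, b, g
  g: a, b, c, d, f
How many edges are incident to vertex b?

Neighbors of b: a, c, d, e, f, g.

6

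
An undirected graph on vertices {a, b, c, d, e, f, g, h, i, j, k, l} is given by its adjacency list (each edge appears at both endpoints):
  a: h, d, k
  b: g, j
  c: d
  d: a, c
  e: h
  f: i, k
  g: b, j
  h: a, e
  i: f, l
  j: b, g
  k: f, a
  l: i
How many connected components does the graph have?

2

Component: {b, g, j}
Component: {a, c, d, e, f, h, i, k, l}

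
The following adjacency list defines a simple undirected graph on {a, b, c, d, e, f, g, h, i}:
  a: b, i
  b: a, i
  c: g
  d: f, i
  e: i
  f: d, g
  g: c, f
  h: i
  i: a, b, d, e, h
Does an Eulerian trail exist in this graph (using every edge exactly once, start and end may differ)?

Degrees: a:2, b:2, c:1, d:2, e:1, f:2, g:2, h:1, i:5
Odd-degree vertices: c, e, h, i (4 total).
An Eulerian trail requires 0 or 2 odd-degree vertices; here there are 4.

No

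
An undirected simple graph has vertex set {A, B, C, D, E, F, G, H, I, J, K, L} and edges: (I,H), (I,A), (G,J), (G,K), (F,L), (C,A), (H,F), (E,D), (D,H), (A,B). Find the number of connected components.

2

Component: {G, J, K}
Component: {A, B, C, D, E, F, H, I, L}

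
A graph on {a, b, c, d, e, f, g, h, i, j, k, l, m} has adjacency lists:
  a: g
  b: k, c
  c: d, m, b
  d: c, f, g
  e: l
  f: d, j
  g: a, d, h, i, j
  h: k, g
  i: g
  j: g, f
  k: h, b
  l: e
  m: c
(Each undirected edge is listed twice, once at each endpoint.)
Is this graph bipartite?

Partition the vertices as {c, f, g, k, l} vs {a, b, d, e, h, i, j, m}. Each listed edge has one endpoint in each part, so the graph is bipartite.

Yes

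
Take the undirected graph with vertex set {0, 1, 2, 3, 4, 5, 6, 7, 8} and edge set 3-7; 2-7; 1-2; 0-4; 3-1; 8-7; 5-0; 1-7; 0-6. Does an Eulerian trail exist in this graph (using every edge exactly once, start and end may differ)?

No

Degrees: 0:3, 1:3, 2:2, 3:2, 4:1, 5:1, 6:1, 7:4, 8:1
Odd-degree vertices: 0, 1, 4, 5, 6, 8 (6 total).
With 6 odd-degree vertices (more than two), no single trail can use every edge.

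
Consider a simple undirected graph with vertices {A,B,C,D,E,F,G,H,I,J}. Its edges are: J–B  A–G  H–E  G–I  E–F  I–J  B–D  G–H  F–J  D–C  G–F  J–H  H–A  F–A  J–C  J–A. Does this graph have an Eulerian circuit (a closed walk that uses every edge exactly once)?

Yes

Degrees: A:4, B:2, C:2, D:2, E:2, F:4, G:4, H:4, I:2, J:6
Every vertex has even degree and the edges form a single connected piece, so an Eulerian circuit exists.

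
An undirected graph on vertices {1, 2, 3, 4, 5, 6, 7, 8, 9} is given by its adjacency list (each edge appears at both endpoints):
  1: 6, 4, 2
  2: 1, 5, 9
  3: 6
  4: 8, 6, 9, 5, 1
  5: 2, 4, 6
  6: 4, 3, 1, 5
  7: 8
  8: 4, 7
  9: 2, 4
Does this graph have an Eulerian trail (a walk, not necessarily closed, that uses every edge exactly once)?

No

Degrees: 1:3, 2:3, 3:1, 4:5, 5:3, 6:4, 7:1, 8:2, 9:2
Odd-degree vertices: 1, 2, 3, 4, 5, 7 (6 total).
With 6 odd-degree vertices (more than two), no single trail can use every edge.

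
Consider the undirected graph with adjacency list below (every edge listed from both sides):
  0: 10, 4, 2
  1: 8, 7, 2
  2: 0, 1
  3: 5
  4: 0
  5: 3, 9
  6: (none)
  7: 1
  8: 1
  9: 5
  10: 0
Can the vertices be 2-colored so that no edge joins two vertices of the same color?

Yes

A valid 2-coloring puts {2, 4, 5, 6, 7, 8, 10} on one side and {0, 1, 3, 9} on the other; every edge crosses between the two sides.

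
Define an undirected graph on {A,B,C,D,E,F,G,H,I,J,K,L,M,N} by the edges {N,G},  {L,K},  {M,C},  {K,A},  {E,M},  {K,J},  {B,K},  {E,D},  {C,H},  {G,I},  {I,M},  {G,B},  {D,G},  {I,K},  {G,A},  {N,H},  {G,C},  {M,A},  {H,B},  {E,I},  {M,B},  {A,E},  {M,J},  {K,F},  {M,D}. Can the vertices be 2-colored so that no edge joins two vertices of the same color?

No

The cycle E-M-A-E has length 3, which is odd, so the graph is not bipartite.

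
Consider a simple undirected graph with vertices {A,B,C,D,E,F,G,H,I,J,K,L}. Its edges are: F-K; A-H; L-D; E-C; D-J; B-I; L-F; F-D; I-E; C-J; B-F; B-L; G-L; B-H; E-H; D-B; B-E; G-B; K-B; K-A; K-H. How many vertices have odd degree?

0

Degrees: A:2, B:8, C:2, D:4, E:4, F:4, G:2, H:4, I:2, J:2, K:4, L:4
Odd-degree vertices: none.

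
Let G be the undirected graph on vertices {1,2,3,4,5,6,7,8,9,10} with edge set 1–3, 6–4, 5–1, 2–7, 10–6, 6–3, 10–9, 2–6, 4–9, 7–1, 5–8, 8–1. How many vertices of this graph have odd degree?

0

Degrees: 1:4, 2:2, 3:2, 4:2, 5:2, 6:4, 7:2, 8:2, 9:2, 10:2
Odd-degree vertices: none.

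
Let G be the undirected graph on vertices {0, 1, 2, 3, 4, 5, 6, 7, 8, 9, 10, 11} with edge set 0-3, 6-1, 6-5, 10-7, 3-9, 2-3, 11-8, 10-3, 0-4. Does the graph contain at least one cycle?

|V| = 12, |E| = 9, number of components = 3.
A forest on 12 vertices with 3 components has exactly 9 edges, which matches — so no cycle.

No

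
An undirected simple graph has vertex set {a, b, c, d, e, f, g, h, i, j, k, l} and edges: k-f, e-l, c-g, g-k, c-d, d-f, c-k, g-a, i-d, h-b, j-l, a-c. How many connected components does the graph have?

Component: {b, h}
Component: {e, j, l}
Component: {a, c, d, f, g, i, k}

3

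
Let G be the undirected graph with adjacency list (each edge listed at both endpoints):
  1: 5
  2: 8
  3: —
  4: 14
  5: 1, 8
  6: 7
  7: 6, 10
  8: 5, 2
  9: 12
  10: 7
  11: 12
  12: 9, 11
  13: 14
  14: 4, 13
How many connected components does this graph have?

5

Component: {3}
Component: {4, 13, 14}
Component: {6, 7, 10}
Component: {9, 11, 12}
Component: {1, 2, 5, 8}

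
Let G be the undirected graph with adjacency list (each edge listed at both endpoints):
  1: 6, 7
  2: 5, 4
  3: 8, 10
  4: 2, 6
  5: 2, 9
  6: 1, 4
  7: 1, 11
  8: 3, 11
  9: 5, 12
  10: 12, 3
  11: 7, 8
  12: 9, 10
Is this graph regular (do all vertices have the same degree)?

Degrees: 1:2, 2:2, 3:2, 4:2, 5:2, 6:2, 7:2, 8:2, 9:2, 10:2, 11:2, 12:2
All degrees equal 2; the graph is regular.

Yes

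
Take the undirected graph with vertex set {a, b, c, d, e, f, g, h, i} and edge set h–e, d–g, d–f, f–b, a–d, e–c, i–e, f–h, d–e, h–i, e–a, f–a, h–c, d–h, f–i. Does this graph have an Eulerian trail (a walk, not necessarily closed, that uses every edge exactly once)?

No

Degrees: a:3, b:1, c:2, d:5, e:5, f:5, g:1, h:5, i:3
Odd-degree vertices: a, b, d, e, f, g, h, i (8 total).
An Eulerian trail requires 0 or 2 odd-degree vertices; here there are 8.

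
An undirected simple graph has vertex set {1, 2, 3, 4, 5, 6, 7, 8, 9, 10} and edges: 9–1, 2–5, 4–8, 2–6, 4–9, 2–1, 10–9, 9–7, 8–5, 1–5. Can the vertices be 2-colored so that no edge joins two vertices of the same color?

1-2-5-1 is an odd cycle (length 3), and a bipartite graph can contain only even cycles.

No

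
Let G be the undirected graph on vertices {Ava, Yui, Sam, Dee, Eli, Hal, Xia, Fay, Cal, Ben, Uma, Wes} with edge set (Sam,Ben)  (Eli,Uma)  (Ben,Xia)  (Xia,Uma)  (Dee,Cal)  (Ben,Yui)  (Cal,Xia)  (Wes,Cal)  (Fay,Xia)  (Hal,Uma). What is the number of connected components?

2

Component: {Ava}
Component: {Yui, Sam, Dee, Eli, Hal, Xia, Fay, Cal, Ben, Uma, Wes}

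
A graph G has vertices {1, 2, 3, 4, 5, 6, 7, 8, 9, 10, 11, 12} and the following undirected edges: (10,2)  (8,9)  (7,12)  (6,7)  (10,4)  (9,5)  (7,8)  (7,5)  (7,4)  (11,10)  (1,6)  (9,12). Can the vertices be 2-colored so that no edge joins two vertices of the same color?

Yes

Partition the vertices as {2, 3, 4, 5, 6, 8, 11, 12} vs {1, 7, 9, 10}. Each listed edge has one endpoint in each part, so the graph is bipartite.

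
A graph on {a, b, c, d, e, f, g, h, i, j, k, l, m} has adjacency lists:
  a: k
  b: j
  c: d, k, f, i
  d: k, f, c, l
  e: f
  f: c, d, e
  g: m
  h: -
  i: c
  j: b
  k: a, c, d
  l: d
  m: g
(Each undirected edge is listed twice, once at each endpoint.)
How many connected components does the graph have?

Component: {h}
Component: {b, j}
Component: {g, m}
Component: {a, c, d, e, f, i, k, l}

4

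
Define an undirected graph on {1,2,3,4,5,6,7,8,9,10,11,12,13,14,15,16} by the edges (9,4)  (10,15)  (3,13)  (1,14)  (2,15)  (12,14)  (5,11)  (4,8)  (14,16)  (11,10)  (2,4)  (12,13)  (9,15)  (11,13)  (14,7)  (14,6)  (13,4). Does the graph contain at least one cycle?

The graph has 16 vertices, 17 edges, and 1 connected component.
Since 17 > 16 - 1, a cycle must exist; for instance 13-4-9-15-10-11-13.

Yes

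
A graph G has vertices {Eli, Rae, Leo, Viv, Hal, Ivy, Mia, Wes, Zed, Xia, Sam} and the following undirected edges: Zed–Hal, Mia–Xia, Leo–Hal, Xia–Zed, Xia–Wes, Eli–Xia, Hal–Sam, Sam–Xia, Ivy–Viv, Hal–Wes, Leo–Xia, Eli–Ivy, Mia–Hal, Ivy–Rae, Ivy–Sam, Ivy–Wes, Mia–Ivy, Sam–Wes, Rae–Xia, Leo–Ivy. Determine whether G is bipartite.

No

Xia-Wes-Sam-Xia is an odd cycle (length 3), and a bipartite graph can contain only even cycles.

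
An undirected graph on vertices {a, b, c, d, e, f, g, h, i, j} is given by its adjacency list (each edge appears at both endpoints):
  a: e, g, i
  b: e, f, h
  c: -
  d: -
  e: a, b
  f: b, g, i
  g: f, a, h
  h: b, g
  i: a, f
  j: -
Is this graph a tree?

No

|V| = 10, |E| = 9.
It splits into 4 components, so it cannot be a tree.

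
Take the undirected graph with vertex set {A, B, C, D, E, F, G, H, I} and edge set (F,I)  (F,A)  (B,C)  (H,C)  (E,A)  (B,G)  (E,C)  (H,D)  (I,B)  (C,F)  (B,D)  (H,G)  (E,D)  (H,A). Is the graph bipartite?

Partition the vertices as {B, E, F, H} vs {A, C, D, G, I}. Each listed edge has one endpoint in each part, so the graph is bipartite.

Yes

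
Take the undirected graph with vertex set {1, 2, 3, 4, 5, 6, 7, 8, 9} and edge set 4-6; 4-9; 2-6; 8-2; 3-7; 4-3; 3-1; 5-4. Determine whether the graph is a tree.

|V| = 9, |E| = 8.
Connected and |E| = |V| - 1, which characterizes a tree.

Yes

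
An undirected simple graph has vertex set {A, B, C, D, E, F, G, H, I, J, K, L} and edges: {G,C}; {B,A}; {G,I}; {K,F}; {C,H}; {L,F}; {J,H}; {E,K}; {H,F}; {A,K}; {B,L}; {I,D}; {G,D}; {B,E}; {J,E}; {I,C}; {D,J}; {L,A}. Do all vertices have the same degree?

Degrees: A:3, B:3, C:3, D:3, E:3, F:3, G:3, H:3, I:3, J:3, K:3, L:3
Every vertex has degree 3, so the graph is 3-regular.

Yes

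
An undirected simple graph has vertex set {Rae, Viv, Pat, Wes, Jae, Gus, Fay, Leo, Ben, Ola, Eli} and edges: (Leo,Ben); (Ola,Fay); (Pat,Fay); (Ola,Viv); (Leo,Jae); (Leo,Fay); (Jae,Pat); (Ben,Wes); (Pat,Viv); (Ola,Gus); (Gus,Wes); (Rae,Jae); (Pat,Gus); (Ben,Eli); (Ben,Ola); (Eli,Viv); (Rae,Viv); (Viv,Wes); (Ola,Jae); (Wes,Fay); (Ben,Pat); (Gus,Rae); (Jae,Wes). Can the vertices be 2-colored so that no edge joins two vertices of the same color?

Yes

Color {Viv, Jae, Gus, Fay, Ben} black and {Rae, Pat, Wes, Leo, Ola, Eli} white. No edge joins two same-colored vertices, so the graph is bipartite.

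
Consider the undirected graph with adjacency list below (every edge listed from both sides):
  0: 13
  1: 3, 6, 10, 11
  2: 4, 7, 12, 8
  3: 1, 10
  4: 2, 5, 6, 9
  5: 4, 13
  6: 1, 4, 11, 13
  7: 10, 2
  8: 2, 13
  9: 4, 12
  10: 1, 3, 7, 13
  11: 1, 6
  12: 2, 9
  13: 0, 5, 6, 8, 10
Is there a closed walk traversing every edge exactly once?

No

Degrees: 0:1, 1:4, 2:4, 3:2, 4:4, 5:2, 6:4, 7:2, 8:2, 9:2, 10:4, 11:2, 12:2, 13:5
0, 13 have odd degree; an Eulerian circuit needs every degree to be even, so none exists.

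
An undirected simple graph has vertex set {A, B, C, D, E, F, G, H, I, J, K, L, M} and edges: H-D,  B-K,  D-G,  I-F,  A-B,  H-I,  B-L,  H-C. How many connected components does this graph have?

Component: {E}
Component: {J}
Component: {M}
Component: {A, B, K, L}
Component: {C, D, F, G, H, I}

5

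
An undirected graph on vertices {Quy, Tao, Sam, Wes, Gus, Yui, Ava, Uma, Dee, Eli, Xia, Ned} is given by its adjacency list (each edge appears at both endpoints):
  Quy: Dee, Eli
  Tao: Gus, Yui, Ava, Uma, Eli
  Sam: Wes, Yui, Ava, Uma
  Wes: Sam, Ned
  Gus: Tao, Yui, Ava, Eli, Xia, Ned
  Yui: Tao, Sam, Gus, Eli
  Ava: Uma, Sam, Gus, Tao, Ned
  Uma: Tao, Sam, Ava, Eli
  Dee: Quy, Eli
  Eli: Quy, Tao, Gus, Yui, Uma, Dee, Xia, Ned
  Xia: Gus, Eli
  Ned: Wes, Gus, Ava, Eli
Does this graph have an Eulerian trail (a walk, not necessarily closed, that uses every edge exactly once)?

Yes

Degrees: Quy:2, Tao:5, Sam:4, Wes:2, Gus:6, Yui:4, Ava:5, Uma:4, Dee:2, Eli:8, Xia:2, Ned:4
Odd-degree vertices: Tao, Ava (2 total).
With 2 odd-degree vertices and all edges in one connected piece, an Eulerian trail exists (from Tao to Ava).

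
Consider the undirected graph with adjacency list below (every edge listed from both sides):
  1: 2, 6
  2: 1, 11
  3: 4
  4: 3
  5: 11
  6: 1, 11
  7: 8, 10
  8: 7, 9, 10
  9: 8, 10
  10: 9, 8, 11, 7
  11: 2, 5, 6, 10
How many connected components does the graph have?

2

Component: {3, 4}
Component: {1, 2, 5, 6, 7, 8, 9, 10, 11}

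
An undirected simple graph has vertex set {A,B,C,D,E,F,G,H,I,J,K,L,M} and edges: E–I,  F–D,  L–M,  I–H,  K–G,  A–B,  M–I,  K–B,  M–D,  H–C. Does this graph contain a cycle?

No

|V| = 13, |E| = 10, number of components = 3.
A forest on 13 vertices with 3 components has exactly 10 edges, which matches — so no cycle.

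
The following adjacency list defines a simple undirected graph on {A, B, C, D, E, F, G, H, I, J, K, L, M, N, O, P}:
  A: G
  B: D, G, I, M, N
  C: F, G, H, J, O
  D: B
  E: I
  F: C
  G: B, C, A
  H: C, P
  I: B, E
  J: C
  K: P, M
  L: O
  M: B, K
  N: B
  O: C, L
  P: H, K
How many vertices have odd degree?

10

Degrees: A:1, B:5, C:5, D:1, E:1, F:1, G:3, H:2, I:2, J:1, K:2, L:1, M:2, N:1, O:2, P:2
Odd-degree vertices: A, B, C, D, E, F, G, J, L, N.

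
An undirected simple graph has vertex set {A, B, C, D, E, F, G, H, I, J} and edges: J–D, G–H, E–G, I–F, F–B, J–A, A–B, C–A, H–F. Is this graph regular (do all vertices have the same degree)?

No

Degrees: A:3, B:2, C:1, D:1, E:1, F:3, G:2, H:2, I:1, J:2
Vertex C has degree 1 while A has degree 3, so the graph is not regular.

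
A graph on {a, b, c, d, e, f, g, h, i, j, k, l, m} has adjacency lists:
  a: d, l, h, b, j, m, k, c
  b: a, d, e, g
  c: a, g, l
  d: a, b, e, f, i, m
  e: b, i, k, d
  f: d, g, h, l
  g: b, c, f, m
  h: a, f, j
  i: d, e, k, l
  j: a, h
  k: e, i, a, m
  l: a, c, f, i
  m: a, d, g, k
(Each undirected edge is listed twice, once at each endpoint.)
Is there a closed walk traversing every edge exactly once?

Degrees: a:8, b:4, c:3, d:6, e:4, f:4, g:4, h:3, i:4, j:2, k:4, l:4, m:4
c, h have odd degree; an Eulerian circuit needs every degree to be even, so none exists.

No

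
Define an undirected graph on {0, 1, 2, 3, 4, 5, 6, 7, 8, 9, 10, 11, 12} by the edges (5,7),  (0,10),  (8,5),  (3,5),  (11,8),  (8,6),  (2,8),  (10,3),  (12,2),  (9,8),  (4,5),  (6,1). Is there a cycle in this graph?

No

|V| = 13, |E| = 12, number of components = 1.
Since 12 = 13 - 1, the graph is a forest and contains no cycle.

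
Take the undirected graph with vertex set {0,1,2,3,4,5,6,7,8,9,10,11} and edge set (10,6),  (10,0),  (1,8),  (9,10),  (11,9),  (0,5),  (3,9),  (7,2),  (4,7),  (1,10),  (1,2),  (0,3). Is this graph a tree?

|V| = 12, |E| = 12.
Connected but with 12 > 11 edges, so it has a cycle and is not a tree.

No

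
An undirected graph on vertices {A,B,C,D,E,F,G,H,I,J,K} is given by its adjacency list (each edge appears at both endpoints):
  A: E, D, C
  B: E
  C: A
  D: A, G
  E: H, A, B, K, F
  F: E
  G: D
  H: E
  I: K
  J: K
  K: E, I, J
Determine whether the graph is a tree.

|V| = 11, |E| = 10.
Connected and |E| = |V| - 1, which characterizes a tree.

Yes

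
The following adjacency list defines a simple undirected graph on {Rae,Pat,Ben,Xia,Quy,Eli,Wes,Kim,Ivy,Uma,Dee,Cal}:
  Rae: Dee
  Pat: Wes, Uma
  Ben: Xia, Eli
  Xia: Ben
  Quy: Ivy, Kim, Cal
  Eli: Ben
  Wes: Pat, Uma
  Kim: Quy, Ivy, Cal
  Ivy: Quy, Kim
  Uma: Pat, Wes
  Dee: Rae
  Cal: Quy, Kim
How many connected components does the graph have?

Component: {Rae, Dee}
Component: {Pat, Wes, Uma}
Component: {Ben, Xia, Eli}
Component: {Quy, Kim, Ivy, Cal}

4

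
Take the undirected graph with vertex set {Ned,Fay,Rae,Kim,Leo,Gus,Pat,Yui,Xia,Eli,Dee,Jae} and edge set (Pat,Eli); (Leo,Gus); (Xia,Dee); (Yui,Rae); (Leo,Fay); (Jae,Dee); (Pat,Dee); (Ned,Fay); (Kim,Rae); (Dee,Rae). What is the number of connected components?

Component: {Ned, Fay, Leo, Gus}
Component: {Rae, Kim, Pat, Yui, Xia, Eli, Dee, Jae}

2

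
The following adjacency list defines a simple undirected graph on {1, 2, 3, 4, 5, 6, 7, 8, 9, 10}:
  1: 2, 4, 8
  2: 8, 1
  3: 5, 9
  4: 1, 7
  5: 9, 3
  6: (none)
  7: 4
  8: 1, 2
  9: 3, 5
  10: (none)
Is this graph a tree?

No

The graph has 10 vertices and 8 edges.
It splits into 4 components, so it cannot be a tree.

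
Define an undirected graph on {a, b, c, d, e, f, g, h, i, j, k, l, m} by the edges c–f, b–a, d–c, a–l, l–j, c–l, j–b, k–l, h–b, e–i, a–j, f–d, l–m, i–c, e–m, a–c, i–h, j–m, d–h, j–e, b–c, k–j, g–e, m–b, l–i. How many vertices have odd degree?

4

Degrees: a:4, b:5, c:6, d:3, e:4, f:2, g:1, h:3, i:4, j:6, k:2, l:6, m:4
Odd-degree vertices: b, d, g, h.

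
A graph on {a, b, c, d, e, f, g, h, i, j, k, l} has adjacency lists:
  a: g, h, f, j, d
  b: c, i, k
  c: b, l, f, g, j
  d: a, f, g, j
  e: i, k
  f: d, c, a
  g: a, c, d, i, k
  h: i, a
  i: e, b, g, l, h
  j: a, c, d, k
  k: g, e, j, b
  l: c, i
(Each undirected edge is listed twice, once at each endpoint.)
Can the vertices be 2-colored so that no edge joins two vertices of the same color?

No

d-a-g-d is an odd cycle (length 3), and a bipartite graph can contain only even cycles.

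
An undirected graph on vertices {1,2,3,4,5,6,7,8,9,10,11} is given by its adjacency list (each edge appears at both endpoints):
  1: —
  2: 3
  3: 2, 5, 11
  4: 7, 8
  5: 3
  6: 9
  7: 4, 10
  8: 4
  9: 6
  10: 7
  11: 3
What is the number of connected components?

Component: {1}
Component: {6, 9}
Component: {2, 3, 5, 11}
Component: {4, 7, 8, 10}

4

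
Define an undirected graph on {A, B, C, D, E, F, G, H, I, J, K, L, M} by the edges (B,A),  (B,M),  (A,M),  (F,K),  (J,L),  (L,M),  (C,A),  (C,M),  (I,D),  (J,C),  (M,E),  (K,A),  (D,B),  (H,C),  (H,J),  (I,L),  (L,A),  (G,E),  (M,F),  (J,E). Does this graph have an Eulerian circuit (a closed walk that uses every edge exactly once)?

Degrees: A:5, B:3, C:4, D:2, E:3, F:2, G:1, H:2, I:2, J:4, K:2, L:4, M:6
A, B, E, G have odd degree; an Eulerian circuit needs every degree to be even, so none exists.

No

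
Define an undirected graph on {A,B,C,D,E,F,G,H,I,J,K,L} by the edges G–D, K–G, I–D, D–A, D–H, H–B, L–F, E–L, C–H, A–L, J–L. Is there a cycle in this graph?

No

The graph has 12 vertices, 11 edges, and 1 connected component.
A forest on 12 vertices with 1 component has exactly 11 edges, which matches — so no cycle.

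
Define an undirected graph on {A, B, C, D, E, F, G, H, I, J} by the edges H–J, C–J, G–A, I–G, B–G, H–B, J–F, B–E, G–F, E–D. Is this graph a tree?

No

The graph has 10 vertices and 10 edges.
A tree on 10 vertices has exactly 9 edges; this graph has 10, so it contains a cycle and is not a tree.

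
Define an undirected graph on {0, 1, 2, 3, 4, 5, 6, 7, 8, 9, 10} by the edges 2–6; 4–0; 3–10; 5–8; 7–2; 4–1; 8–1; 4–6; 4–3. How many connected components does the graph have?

Component: {9}
Component: {0, 1, 2, 3, 4, 5, 6, 7, 8, 10}

2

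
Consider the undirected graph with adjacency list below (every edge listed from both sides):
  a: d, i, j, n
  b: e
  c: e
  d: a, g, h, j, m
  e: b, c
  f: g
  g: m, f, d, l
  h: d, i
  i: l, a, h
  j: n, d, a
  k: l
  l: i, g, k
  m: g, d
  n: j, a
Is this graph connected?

Component: {b, c, e}
Component: {a, d, f, g, h, i, j, k, l, m, n}
There are 2 separate components, so the graph is not connected.

No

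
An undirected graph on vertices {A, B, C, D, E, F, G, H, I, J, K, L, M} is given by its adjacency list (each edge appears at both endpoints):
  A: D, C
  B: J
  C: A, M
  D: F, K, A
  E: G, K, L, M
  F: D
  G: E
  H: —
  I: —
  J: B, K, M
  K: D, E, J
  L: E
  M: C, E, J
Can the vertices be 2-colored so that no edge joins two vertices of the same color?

Partition the vertices as {C, D, E, H, I, J} vs {A, B, F, G, K, L, M}. Each listed edge has one endpoint in each part, so the graph is bipartite.

Yes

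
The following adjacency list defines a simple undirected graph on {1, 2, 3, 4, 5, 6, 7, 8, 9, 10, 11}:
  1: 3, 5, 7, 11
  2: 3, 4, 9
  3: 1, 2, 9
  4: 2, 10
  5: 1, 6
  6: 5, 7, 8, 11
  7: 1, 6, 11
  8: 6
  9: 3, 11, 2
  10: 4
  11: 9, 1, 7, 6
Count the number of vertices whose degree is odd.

Degrees: 1:4, 2:3, 3:3, 4:2, 5:2, 6:4, 7:3, 8:1, 9:3, 10:1, 11:4
Odd-degree vertices: 2, 3, 7, 8, 9, 10.

6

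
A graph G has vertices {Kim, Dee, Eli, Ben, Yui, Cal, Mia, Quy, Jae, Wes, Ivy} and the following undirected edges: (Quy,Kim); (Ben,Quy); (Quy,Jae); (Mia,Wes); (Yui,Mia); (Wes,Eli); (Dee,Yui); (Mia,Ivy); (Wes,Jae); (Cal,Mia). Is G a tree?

Yes

|V| = 11, |E| = 10.
Connected and |E| = |V| - 1, which characterizes a tree.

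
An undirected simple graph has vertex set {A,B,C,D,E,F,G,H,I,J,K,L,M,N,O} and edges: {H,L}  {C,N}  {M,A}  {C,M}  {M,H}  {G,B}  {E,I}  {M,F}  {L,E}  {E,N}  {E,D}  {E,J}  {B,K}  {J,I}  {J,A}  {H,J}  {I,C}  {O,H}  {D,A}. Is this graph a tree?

The graph has 15 vertices and 19 edges.
It splits into 2 components, so it cannot be a tree.

No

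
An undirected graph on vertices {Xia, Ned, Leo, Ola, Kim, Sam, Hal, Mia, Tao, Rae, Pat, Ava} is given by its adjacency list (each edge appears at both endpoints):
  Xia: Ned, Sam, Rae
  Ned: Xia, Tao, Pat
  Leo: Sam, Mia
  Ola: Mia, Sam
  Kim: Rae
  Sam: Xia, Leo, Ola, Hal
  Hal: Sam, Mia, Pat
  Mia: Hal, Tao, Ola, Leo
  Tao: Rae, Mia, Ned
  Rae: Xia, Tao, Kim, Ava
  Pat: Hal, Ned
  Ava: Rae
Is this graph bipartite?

No

The cycle Ned-Pat-Hal-Mia-Tao-Ned has length 5, which is odd, so the graph is not bipartite.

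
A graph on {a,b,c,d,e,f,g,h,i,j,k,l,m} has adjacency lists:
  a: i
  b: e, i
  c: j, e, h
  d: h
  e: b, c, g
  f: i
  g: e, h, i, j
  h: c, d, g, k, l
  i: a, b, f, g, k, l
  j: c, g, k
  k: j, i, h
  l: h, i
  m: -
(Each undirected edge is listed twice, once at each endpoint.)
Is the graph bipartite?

Yes

Color {e, h, i, j, m} black and {a, b, c, d, f, g, k, l} white. No edge joins two same-colored vertices, so the graph is bipartite.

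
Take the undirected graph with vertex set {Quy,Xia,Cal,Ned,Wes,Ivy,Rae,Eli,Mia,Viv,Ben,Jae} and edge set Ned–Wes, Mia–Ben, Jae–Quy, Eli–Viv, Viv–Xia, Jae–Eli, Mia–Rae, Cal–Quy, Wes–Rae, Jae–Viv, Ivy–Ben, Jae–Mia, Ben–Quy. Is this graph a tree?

No

The graph has 12 vertices and 13 edges.
Connected but with 13 > 11 edges, so it has a cycle and is not a tree.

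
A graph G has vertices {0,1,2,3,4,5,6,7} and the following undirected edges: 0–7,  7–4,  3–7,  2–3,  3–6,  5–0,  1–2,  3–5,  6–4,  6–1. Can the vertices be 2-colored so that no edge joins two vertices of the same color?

Yes

A valid 2-coloring puts {2, 5, 6, 7} on one side and {0, 1, 3, 4} on the other; every edge crosses between the two sides.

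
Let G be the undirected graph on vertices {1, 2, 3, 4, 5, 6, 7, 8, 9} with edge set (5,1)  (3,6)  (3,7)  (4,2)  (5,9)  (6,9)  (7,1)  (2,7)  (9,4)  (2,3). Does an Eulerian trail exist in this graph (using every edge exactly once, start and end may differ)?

Degrees: 1:2, 2:3, 3:3, 4:2, 5:2, 6:2, 7:3, 8:0, 9:3
Odd-degree vertices: 2, 3, 7, 9 (4 total).
An Eulerian trail requires 0 or 2 odd-degree vertices; here there are 4.

No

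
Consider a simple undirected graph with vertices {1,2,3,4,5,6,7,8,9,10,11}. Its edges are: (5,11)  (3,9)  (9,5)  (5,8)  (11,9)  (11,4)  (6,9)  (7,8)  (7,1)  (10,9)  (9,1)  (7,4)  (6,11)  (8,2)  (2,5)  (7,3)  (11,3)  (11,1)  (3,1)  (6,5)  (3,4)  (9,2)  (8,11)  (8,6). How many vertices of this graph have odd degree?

Degrees: 1:4, 2:3, 3:5, 4:3, 5:5, 6:4, 7:4, 8:5, 9:7, 10:1, 11:7
Odd-degree vertices: 2, 3, 4, 5, 8, 9, 10, 11.

8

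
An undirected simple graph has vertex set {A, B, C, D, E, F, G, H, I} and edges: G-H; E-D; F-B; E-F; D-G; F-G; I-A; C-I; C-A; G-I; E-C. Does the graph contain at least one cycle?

Yes

The graph has 9 vertices, 11 edges, and 1 connected component.
Since 11 > 9 - 1, a cycle must exist; for instance G-F-E-D-G.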